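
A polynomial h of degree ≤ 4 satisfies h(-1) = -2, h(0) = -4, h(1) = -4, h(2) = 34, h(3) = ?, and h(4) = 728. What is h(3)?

218

The 5 known points determine the degree-4 polynomial uniquely.
Write h(s) = as^4 + bs^3 + cs^2 + ds + e. Substituting each data point gives a linear system:
  a - b + c - d + e = -2
  e = -4
  a + b + c + d + e = -4
  16a + 8b + 4c + 2d + e = 34
  256a + 64b + 16c + 4d + e = 728
Solving the system yields a = 3, b = 0, c = -2, d = -1, e = -4.
So h(s) = 3s^4 - 2s^2 - s - 4.
Then h(3) = 218.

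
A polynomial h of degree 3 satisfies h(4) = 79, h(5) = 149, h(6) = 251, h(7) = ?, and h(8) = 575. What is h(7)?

The 4 known points determine the degree-3 polynomial uniquely.
Write h(s) = as^3 + bs^2 + cs + d. Substituting each data point gives a linear system:
  64a + 16b + 4c + d = 79
  125a + 25b + 5c + d = 149
  216a + 36b + 6c + d = 251
  512a + 64b + 8c + d = 575
Solving the system yields a = 1, b = 1, c = 0, d = -1.
So h(s) = s³ + s² - 1.
Then h(7) = 391.

391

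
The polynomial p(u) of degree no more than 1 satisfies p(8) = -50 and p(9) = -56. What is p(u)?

Using the Lagrange interpolation formula with nodes 8, 9:
  L_0(u) = (u - 9) / -1
  L_1(u) = (u - 8) / 1
Then p(u) = -50·L_0(u) - 56·L_1(u).
Expanding and collecting terms gives p(u) = -6u - 2.
Check: p(9) = -56. ✓

p(u) = -6u - 2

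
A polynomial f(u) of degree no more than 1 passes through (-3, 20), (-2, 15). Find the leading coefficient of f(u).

-5

Write f(u) = au + b. Substituting each data point gives a linear system:
  -3a + b = 20
  -2a + b = 15
Solving the system yields a = -5, b = 5.
So f(u) = -5u + 5.
The leading coefficient is -5.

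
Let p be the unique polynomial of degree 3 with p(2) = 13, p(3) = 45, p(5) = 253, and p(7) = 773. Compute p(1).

5

Using the Lagrange interpolation formula with nodes 2, 3, 5, 7:
  L_0(n) = (n - 3)(n - 5)(n - 7) / -15
  L_1(n) = (n - 2)(n - 5)(n - 7) / 8
  L_2(n) = (n - 2)(n - 3)(n - 7) / -12
  L_3(n) = (n - 2)(n - 3)(n - 5) / 40
Then p(n) = 13·L_0(n) + 45·L_1(n) + 253·L_2(n) + 773·L_3(n).
Expanding and collecting terms gives p(n) = 3n^3 - 6n^2 + 5n + 3.
Evaluating at n = 1: p(1) = 5.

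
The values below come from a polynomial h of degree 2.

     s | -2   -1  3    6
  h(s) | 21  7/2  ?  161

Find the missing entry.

The 3 known points determine the degree-2 polynomial uniquely.
Write h(s) = as^2 + bs + c. Substituting each data point gives a linear system:
  4a - 2b + c = 21
  a - b + c = 7/2
  36a + 6b + c = 161
Solving the system yields a = 5, b = -5/2, c = -4.
So h(s) = 5s^2 - (5/2)s - 4.
Then h(3) = 67/2.

67/2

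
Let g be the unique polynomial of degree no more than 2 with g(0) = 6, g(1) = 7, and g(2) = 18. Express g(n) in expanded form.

Using the Lagrange interpolation formula with nodes 0, 1, 2:
  L_0(n) = (n - 1)(n - 2) / 2
  L_1(n) = n(n - 2) / -1
  L_2(n) = n(n - 1) / 2
Then g(n) = 6·L_0(n) + 7·L_1(n) + 18·L_2(n).
Expanding and collecting terms gives g(n) = 5n² - 4n + 6.
Check: g(1) = 7. ✓

g(n) = 5n^2 - 4n + 6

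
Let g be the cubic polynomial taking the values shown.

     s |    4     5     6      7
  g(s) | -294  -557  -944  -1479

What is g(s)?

Using the Lagrange interpolation formula with nodes 4, 5, 6, 7:
  L_0(s) = (s - 5)(s - 6)(s - 7) / -6
  L_1(s) = (s - 4)(s - 6)(s - 7) / 2
  L_2(s) = (s - 4)(s - 5)(s - 7) / -2
  L_3(s) = (s - 4)(s - 5)(s - 6) / 6
Then g(s) = -294·L_0(s) - 557·L_1(s) - 944·L_2(s) - 1479·L_3(s).
Expanding and collecting terms gives g(s) = -4s^3 - 2s^2 - s - 2.
Check: g(4) = -294. ✓

g(s) = -4s^3 - 2s^2 - s - 2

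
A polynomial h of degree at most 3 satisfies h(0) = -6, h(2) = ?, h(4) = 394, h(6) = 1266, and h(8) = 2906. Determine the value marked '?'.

50

On equispaced nodes a degree-3 polynomial has vanishing fourth forward difference, so
  h(0) - 4·h(2) + 6·h(4) - 4·h(6) + h(8) = 0.
Substituting the known values and solving for h(2):
  -4·h(2) = -200
  h(2) = 50.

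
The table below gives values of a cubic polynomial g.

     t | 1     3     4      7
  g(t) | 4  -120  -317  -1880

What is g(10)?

Write g(t) = at^3 + bt^2 + ct + d. Substituting each data point gives a linear system:
  a + b + c + d = 4
  27a + 9b + 3c + d = -120
  64a + 16b + 4c + d = -317
  343a + 49b + 7c + d = -1880
Solving the system yields a = -6, b = 3, c = 4, d = 3.
So g(t) = -6t^3 + 3t^2 + 4t + 3.
Then g(10) = -5657.

-5657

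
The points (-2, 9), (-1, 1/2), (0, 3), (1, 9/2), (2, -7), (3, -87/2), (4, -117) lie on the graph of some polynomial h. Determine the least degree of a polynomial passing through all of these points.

Forward differences of the values at t = -2, -1, 0, 1, 2, 3, 4:
  h  : 9  1/2  3  9/2  -7  -87/2  -117
  Δ  : -17/2  5/2  3/2  -23/2  -73/2  -147/2
  Δ^2: 11  -1  -13  -25  -37
  Δ^3: -12  -12  -12  -12
  Δ^4: 0  0  0
  Δ^5: 0  0
  Δ^6: 0
The third differences are constant (-12) and nonzero, while all higher differences vanish, so the minimal degree is 3.

3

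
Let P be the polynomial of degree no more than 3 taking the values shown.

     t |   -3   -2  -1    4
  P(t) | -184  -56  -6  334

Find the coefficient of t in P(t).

Write P(t) = at^3 + bt^2 + ct + d. Substituting each data point gives a linear system:
  -27a + 9b - 3c + d = -184
  -8a + 4b - 2c + d = -56
  -a + b - c + d = -6
  64a + 16b + 4c + d = 334
Solving the system yields a = 6, b = -3, c = -1, d = 2.
So P(t) = 6t³ - 3t² - t + 2.
The coefficient of t is -1.

-1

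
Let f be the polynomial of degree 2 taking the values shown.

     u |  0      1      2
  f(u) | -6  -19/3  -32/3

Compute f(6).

-68

Using the Lagrange interpolation formula with nodes 0, 1, 2:
  L_0(u) = (u - 1)(u - 2) / 2
  L_1(u) = u(u - 2) / -1
  L_2(u) = u(u - 1) / 2
Then f(u) = -6·L_0(u) - 19/3·L_1(u) - 32/3·L_2(u).
Expanding and collecting terms gives f(u) = -2u^2 + (5/3)u - 6.
Evaluating at u = 6: f(6) = -68.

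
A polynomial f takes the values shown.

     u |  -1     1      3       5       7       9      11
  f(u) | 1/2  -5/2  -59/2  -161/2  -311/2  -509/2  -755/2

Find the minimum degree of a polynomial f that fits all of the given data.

2

Forward differences of the values at u = -1, 1, 3, 5, 7, 9, 11:
  f  : 1/2  -5/2  -59/2  -161/2  -311/2  -509/2  -755/2
  Δ  : -3  -27  -51  -75  -99  -123
  Δ^2: -24  -24  -24  -24  -24
  Δ^3: 0  0  0  0
  Δ^4: 0  0  0
  Δ^5: 0  0
  Δ^6: 0
The second differences are constant (-24) and nonzero, while all higher differences vanish, so the minimal degree is 2.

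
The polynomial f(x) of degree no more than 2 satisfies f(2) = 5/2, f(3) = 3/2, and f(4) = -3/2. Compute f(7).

Forward differences of the values at x = 2, 3, 4:
  f  : 5/2  3/2  -3/2
  Δ  : -1  -3
  Δ^2: -2
The second differences are constant, confirming degree 2.
Interpolating (Newton forward form) and evaluating at x = 7 gives f(7) = -45/2.

-45/2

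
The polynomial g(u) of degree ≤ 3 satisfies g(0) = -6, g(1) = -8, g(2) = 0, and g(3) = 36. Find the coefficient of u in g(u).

-1

Write g(u) = au^3 + bu^2 + cu + d. Substituting each data point gives a linear system:
  d = -6
  a + b + c + d = -8
  8a + 4b + 2c + d = 0
  27a + 9b + 3c + d = 36
Solving the system yields a = 3, b = -4, c = -1, d = -6.
So g(u) = 3u^3 - 4u^2 - u - 6.
The coefficient of u is -1.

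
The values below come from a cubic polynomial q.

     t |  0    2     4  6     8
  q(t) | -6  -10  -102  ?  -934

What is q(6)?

The 4 known points determine the degree-3 polynomial uniquely.
Write q(t) = at^3 + bt^2 + ct + d. Substituting each data point gives a linear system:
  d = -6
  8a + 4b + 2c + d = -10
  64a + 16b + 4c + d = -102
  512a + 64b + 8c + d = -934
Solving the system yields a = -2, b = 1, c = 4, d = -6.
So q(t) = -2t³ + t² + 4t - 6.
Then q(6) = -378.

-378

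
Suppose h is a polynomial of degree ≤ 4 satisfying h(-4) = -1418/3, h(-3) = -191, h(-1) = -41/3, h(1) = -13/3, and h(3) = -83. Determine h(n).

Write h(n) = an^4 + bn^3 + cn^2 + dn + e. Substituting each data point gives a linear system:
  256a - 64b + 16c - 4d + e = -1418/3
  81a - 27b + 9c - 3d + e = -191
  a - b + c - d + e = -41/3
  a + b + c + d + e = -13/3
  81a + 27b + 9c + 3d + e = -83
Solving the system yields a = -1, b = 5/3, c = -6, d = 3, e = -2.
So h(n) = -n⁴ + (5/3)n³ - 6n² + 3n - 2.
Check: h(3) = -83. ✓

h(n) = -n^4 + (5/3)n^3 - 6n^2 + 3n - 2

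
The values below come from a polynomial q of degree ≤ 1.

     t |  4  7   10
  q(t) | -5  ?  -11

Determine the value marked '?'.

The 2 known points determine the degree-1 polynomial uniquely.
Write q(t) = at + b. Substituting each data point gives a linear system:
  4a + b = -5
  10a + b = -11
Solving the system yields a = -1, b = -1.
So q(t) = -t - 1.
Then q(7) = -8.

-8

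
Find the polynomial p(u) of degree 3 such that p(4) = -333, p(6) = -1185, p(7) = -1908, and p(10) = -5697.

Write p(u) = au^3 + bu^2 + cu + d. Substituting each data point gives a linear system:
  64a + 16b + 4c + d = -333
  216a + 36b + 6c + d = -1185
  343a + 49b + 7c + d = -1908
  1000a + 100b + 10c + d = -5697
Solving the system yields a = -6, b = 3, c = 0, d = 3.
So p(u) = -6u^3 + 3u^2 + 3.
Check: p(4) = -333. ✓

p(u) = -6u^3 + 3u^2 + 3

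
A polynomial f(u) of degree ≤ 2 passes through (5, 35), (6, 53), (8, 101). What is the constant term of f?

5

Write f(u) = au^2 + bu + c. Substituting each data point gives a linear system:
  25a + 5b + c = 35
  36a + 6b + c = 53
  64a + 8b + c = 101
Solving the system yields a = 2, b = -4, c = 5.
So f(u) = 2u^2 - 4u + 5.
The constant term is 5.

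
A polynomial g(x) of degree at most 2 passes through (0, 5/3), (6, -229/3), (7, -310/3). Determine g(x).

g(x) = -2x^2 - x + 5/3

Write g(x) = ax^2 + bx + c. Substituting each data point gives a linear system:
  c = 5/3
  36a + 6b + c = -229/3
  49a + 7b + c = -310/3
Solving the system yields a = -2, b = -1, c = 5/3.
So g(x) = -2x^2 - x + 5/3.
Check: g(7) = -310/3. ✓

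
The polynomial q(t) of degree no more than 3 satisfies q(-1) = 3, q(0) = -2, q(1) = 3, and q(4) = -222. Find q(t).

q(t) = -5t^3 + 5t^2 + 5t - 2

Using the Lagrange interpolation formula with nodes -1, 0, 1, 4:
  L_0(t) = t(t - 1)(t - 4) / -10
  L_1(t) = (t + 1)(t - 1)(t - 4) / 4
  L_2(t) = (t + 1)t(t - 4) / -6
  L_3(t) = (t + 1)t(t - 1) / 60
Then q(t) = 3·L_0(t) - 2·L_1(t) + 3·L_2(t) - 222·L_3(t).
Expanding and collecting terms gives q(t) = -5t³ + 5t² + 5t - 2.
Check: q(-1) = 3. ✓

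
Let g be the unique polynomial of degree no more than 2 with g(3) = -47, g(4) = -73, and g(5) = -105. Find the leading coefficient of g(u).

-3

Write g(u) = au^2 + bu + c. Substituting each data point gives a linear system:
  9a + 3b + c = -47
  16a + 4b + c = -73
  25a + 5b + c = -105
Solving the system yields a = -3, b = -5, c = -5.
So g(u) = -3u² - 5u - 5.
The leading coefficient is -3.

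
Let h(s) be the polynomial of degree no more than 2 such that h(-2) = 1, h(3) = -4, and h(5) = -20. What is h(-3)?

Write h(s) = as^2 + bs + c. Substituting each data point gives a linear system:
  4a - 2b + c = 1
  9a + 3b + c = -4
  25a + 5b + c = -20
Solving the system yields a = -1, b = 0, c = 5.
So h(s) = -s^2 + 5.
Then h(-3) = -4.

-4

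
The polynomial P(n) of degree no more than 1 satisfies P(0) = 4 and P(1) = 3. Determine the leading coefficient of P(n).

-1

Write P(n) = an + b. Substituting each data point gives a linear system:
  b = 4
  a + b = 3
Solving the system yields a = -1, b = 4.
So P(n) = -n + 4.
The leading coefficient is -1.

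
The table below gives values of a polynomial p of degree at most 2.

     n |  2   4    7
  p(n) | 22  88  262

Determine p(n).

p(n) = 5n^2 + 3n - 4

Using the Lagrange interpolation formula with nodes 2, 4, 7:
  L_0(n) = (n - 4)(n - 7) / 10
  L_1(n) = (n - 2)(n - 7) / -6
  L_2(n) = (n - 2)(n - 4) / 15
Then p(n) = 22·L_0(n) + 88·L_1(n) + 262·L_2(n).
Expanding and collecting terms gives p(n) = 5n² + 3n - 4.
Check: p(7) = 262. ✓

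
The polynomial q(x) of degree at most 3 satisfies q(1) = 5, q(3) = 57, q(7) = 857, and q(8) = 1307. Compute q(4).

143

Using the Lagrange interpolation formula with nodes 1, 3, 7, 8:
  L_0(x) = (x - 3)(x - 7)(x - 8) / -84
  L_1(x) = (x - 1)(x - 7)(x - 8) / 40
  L_2(x) = (x - 1)(x - 3)(x - 8) / -24
  L_3(x) = (x - 1)(x - 3)(x - 7) / 35
Then q(x) = 5·L_0(x) + 57·L_1(x) + 857·L_2(x) + 1307·L_3(x).
Expanding and collecting terms gives q(x) = 3x³ - 4x² + 3x + 3.
Evaluating at x = 4: q(4) = 143.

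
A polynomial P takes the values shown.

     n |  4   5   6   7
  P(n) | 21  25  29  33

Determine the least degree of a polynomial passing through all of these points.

1

Forward differences of the values at n = 4, 5, 6, 7:
  P  : 21  25  29  33
  Δ  : 4  4  4
  Δ^2: 0  0
  Δ^3: 0
The first differences are constant (4) and nonzero, while all higher differences vanish, so the minimal degree is 1.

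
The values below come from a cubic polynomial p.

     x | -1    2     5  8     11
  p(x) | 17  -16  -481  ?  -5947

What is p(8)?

On equispaced nodes a degree-3 polynomial has vanishing fourth forward difference, so
  p(-1) - 4·p(2) + 6·p(5) - 4·p(8) + p(11) = 0.
Substituting the known values and solving for p(8):
  -4·p(8) = 8752
  p(8) = -2188.

-2188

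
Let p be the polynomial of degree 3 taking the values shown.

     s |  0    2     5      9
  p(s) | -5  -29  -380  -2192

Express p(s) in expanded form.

p(s) = -3s^3 - 5

Using the Lagrange interpolation formula with nodes 0, 2, 5, 9:
  L_0(s) = (s - 2)(s - 5)(s - 9) / -90
  L_1(s) = s(s - 5)(s - 9) / 42
  L_2(s) = s(s - 2)(s - 9) / -60
  L_3(s) = s(s - 2)(s - 5) / 252
Then p(s) = -5·L_0(s) - 29·L_1(s) - 380·L_2(s) - 2192·L_3(s).
Expanding and collecting terms gives p(s) = -3s^3 - 5.
Check: p(2) = -29. ✓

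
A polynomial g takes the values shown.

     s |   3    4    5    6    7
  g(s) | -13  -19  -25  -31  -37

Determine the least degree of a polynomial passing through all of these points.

1

Forward differences of the values at s = 3, 4, 5, 6, 7:
  g  : -13  -19  -25  -31  -37
  Δ  : -6  -6  -6  -6
  Δ^2: 0  0  0
  Δ^3: 0  0
  Δ^4: 0
The first differences are constant (-6) and nonzero, while all higher differences vanish, so the minimal degree is 1.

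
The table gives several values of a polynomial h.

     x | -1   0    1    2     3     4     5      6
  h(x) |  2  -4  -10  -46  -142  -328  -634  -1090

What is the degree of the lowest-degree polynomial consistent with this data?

Forward differences of the values at x = -1, 0, 1, 2, 3, 4, 5, 6:
  h  : 2  -4  -10  -46  -142  -328  -634  -1090
  Δ  : -6  -6  -36  -96  -186  -306  -456
  Δ^2: 0  -30  -60  -90  -120  -150
  Δ^3: -30  -30  -30  -30  -30
  Δ^4: 0  0  0  0
  Δ^5: 0  0  0
  Δ^6: 0  0
  Δ^7: 0
The third differences are constant (-30) and nonzero, while all higher differences vanish, so the minimal degree is 3.

3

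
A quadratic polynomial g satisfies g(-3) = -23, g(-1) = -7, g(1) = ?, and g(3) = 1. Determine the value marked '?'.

On equispaced nodes a degree-2 polynomial has vanishing third forward difference, so
  - g(-3) + 3·g(-1) - 3·g(1) + g(3) = 0.
Substituting the known values and solving for g(1):
  -3·g(1) = -3
  g(1) = 1.

1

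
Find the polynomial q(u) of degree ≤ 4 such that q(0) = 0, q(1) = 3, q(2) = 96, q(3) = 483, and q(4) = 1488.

q(u) = 5u^4 + 4u^3 - 2u^2 - 4u

Using the Lagrange interpolation formula with nodes 0, 1, 2, 3, 4:
  L_0(u) = (u - 1)(u - 2)(u - 3)(u - 4) / 24
  L_1(u) = u(u - 2)(u - 3)(u - 4) / -6
  L_2(u) = u(u - 1)(u - 3)(u - 4) / 4
  L_3(u) = u(u - 1)(u - 2)(u - 4) / -6
  L_4(u) = u(u - 1)(u - 2)(u - 3) / 24
Then q(u) = 0·L_0(u) + 3·L_1(u) + 96·L_2(u) + 483·L_3(u) + 1488·L_4(u).
Expanding and collecting terms gives q(u) = 5u^4 + 4u^3 - 2u^2 - 4u.
Check: q(4) = 1488. ✓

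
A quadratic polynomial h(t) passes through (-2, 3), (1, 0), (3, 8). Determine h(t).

Write h(t) = at^2 + bt + c. Substituting each data point gives a linear system:
  4a - 2b + c = 3
  a + b + c = 0
  9a + 3b + c = 8
Solving the system yields a = 1, b = 0, c = -1.
So h(t) = t^2 - 1.
Check: h(1) = 0. ✓

h(t) = t^2 - 1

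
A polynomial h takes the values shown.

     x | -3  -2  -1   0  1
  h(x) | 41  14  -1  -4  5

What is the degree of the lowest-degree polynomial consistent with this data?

Forward differences of the values at x = -3, -2, -1, 0, 1:
  h  : 41  14  -1  -4  5
  Δ  : -27  -15  -3  9
  Δ^2: 12  12  12
  Δ^3: 0  0
  Δ^4: 0
The second differences are constant (12) and nonzero, while all higher differences vanish, so the minimal degree is 2.

2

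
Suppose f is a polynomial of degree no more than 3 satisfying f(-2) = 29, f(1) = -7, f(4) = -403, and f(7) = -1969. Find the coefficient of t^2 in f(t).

-5

Write f(t) = at^3 + bt^2 + ct + d. Substituting each data point gives a linear system:
  -8a + 4b - 2c + d = 29
  a + b + c + d = -7
  64a + 16b + 4c + d = -403
  343a + 49b + 7c + d = -1969
Solving the system yields a = -5, b = -5, c = -2, d = 5.
So f(t) = -5t^3 - 5t^2 - 2t + 5.
The coefficient of t^2 is -5.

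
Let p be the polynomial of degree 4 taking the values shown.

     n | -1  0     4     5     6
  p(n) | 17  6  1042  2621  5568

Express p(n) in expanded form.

p(n) = 5n^4 - 5n^3 + 4n^2 + 3n + 6

Write p(n) = an^4 + bn^3 + cn^2 + dn + e. Substituting each data point gives a linear system:
  a - b + c - d + e = 17
  e = 6
  256a + 64b + 16c + 4d + e = 1042
  625a + 125b + 25c + 5d + e = 2621
  1296a + 216b + 36c + 6d + e = 5568
Solving the system yields a = 5, b = -5, c = 4, d = 3, e = 6.
So p(n) = 5n⁴ - 5n³ + 4n² + 3n + 6.
Check: p(6) = 5568. ✓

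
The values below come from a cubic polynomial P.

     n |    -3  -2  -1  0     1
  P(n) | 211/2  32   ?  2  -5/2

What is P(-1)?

11/2

On equispaced nodes a degree-3 polynomial has vanishing fourth forward difference, so
  P(-3) - 4·P(-2) + 6·P(-1) - 4·P(0) + P(1) = 0.
Substituting the known values and solving for P(-1):
  6·P(-1) = 33
  P(-1) = 11/2.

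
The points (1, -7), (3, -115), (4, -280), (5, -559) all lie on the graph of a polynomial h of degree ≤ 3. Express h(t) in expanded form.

Write h(t) = at^3 + bt^2 + ct + d. Substituting each data point gives a linear system:
  a + b + c + d = -7
  27a + 9b + 3c + d = -115
  64a + 16b + 4c + d = -280
  125a + 25b + 5c + d = -559
Solving the system yields a = -5, b = 3, c = -1, d = -4.
So h(t) = -5t^3 + 3t^2 - t - 4.
Check: h(3) = -115. ✓

h(t) = -5t^3 + 3t^2 - t - 4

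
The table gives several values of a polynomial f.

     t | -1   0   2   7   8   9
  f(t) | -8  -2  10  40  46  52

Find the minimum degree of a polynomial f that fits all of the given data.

1

Divided differences on the nodes -1, 0, 2, 7, 8, 9:
  order 0: -8  -2  10  40  46  52
  order 1: 6  6  6  6  6
  order 2: 0  0  0  0
  order 3: 0  0  0
  order 4: 0  0
  order 5: 0
The order-1 divided differences are all 6 (nonzero) and every higher order vanishes, so the data lies on a polynomial of degree exactly 1.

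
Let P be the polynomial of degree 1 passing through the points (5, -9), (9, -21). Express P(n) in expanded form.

Using the Lagrange interpolation formula with nodes 5, 9:
  L_0(n) = (n - 9) / -4
  L_1(n) = (n - 5) / 4
Then P(n) = -9·L_0(n) - 21·L_1(n).
Expanding and collecting terms gives P(n) = -3n + 6.
Check: P(9) = -21. ✓

P(n) = -3n + 6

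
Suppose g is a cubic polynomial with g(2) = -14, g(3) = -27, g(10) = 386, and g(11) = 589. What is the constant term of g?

6

Write g(t) = at^3 + bt^2 + ct + d. Substituting each data point gives a linear system:
  8a + 4b + 2c + d = -14
  27a + 9b + 3c + d = -27
  1000a + 100b + 10c + d = 386
  1331a + 121b + 11c + d = 589
Solving the system yields a = 1, b = -6, c = -2, d = 6.
So g(t) = t^3 - 6t^2 - 2t + 6.
The constant term is 6.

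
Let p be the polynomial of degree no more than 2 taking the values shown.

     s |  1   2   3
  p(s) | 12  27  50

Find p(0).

5

Write p(s) = as^2 + bs + c. Substituting each data point gives a linear system:
  a + b + c = 12
  4a + 2b + c = 27
  9a + 3b + c = 50
Solving the system yields a = 4, b = 3, c = 5.
So p(s) = 4s^2 + 3s + 5.
Then p(0) = 5.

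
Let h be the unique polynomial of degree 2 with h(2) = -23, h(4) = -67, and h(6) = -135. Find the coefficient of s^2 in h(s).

-3

Write h(s) = as^2 + bs + c. Substituting each data point gives a linear system:
  4a + 2b + c = -23
  16a + 4b + c = -67
  36a + 6b + c = -135
Solving the system yields a = -3, b = -4, c = -3.
So h(s) = -3s^2 - 4s - 3.
The leading coefficient is -3.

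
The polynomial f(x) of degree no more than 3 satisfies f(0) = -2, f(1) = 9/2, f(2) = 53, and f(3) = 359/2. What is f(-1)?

-5/2

Write f(x) = ax^3 + bx^2 + cx + d. Substituting each data point gives a linear system:
  d = -2
  a + b + c + d = 9/2
  8a + 4b + 2c + d = 53
  27a + 9b + 3c + d = 359/2
Solving the system yields a = 6, b = 3, c = -5/2, d = -2.
So f(x) = 6x³ + 3x² - (5/2)x - 2.
Then f(-1) = -5/2.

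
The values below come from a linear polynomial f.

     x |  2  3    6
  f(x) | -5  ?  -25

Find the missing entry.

The 2 known points determine the degree-1 polynomial uniquely.
Write f(x) = ax + b. Substituting each data point gives a linear system:
  2a + b = -5
  6a + b = -25
Solving the system yields a = -5, b = 5.
So f(x) = -5x + 5.
Then f(3) = -10.

-10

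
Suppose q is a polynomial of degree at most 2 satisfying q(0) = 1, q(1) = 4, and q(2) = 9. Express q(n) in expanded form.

q(n) = n^2 + 2n + 1

Write q(n) = an^2 + bn + c. Substituting each data point gives a linear system:
  c = 1
  a + b + c = 4
  4a + 2b + c = 9
Solving the system yields a = 1, b = 2, c = 1.
So q(n) = n^2 + 2n + 1.
Check: q(2) = 9. ✓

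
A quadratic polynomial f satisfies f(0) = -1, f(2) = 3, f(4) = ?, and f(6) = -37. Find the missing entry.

The 3 known points determine the degree-2 polynomial uniquely.
Write f(u) = au^2 + bu + c. Substituting each data point gives a linear system:
  c = -1
  4a + 2b + c = 3
  36a + 6b + c = -37
Solving the system yields a = -2, b = 6, c = -1.
So f(u) = -2u^2 + 6u - 1.
Then f(4) = -9.

-9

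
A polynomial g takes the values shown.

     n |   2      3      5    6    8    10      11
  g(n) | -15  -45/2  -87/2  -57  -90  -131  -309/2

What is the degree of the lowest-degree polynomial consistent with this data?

Divided differences on the nodes 2, 3, 5, 6, 8, 10, 11:
  order 0: -15  -45/2  -87/2  -57  -90  -131  -309/2
  order 1: -15/2  -21/2  -27/2  -33/2  -41/2  -47/2
  order 2: -1  -1  -1  -1  -1
  order 3: 0  0  0  0
  order 4: 0  0  0
  order 5: 0  0
  order 6: 0
The order-2 divided differences are all -1 (nonzero) and every higher order vanishes, so the data lies on a polynomial of degree exactly 2.

2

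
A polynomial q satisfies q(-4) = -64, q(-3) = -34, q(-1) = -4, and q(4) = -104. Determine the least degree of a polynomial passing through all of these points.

2

Divided differences on the nodes -4, -3, -1, 4:
  order 0: -64  -34  -4  -104
  order 1: 30  15  -20
  order 2: -5  -5
  order 3: 0
The order-2 divided differences are all -5 (nonzero) and every higher order vanishes, so the data lies on a polynomial of degree exactly 2.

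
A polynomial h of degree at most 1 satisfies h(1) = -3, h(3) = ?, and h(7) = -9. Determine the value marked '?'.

The 2 known points determine the degree-1 polynomial uniquely.
Write h(t) = at + b. Substituting each data point gives a linear system:
  a + b = -3
  7a + b = -9
Solving the system yields a = -1, b = -2.
So h(t) = -t - 2.
Then h(3) = -5.

-5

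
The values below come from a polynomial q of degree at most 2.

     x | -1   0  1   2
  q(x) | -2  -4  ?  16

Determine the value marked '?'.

On equispaced nodes a degree-2 polynomial has vanishing third forward difference, so
  - q(-1) + 3·q(0) - 3·q(1) + q(2) = 0.
Substituting the known values and solving for q(1):
  -3·q(1) = -6
  q(1) = 2.

2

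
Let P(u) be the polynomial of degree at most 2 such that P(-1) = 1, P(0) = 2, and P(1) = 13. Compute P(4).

106

Forward differences of the values at u = -1, 0, 1:
  P  : 1  2  13
  Δ  : 1  11
  Δ^2: 10
The second differences are constant, confirming degree 2.
Interpolating (Newton forward form) and evaluating at u = 4 gives P(4) = 106.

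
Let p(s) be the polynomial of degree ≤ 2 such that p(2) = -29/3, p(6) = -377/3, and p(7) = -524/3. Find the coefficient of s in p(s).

3

Write p(s) = as^2 + bs + c. Substituting each data point gives a linear system:
  4a + 2b + c = -29/3
  36a + 6b + c = -377/3
  49a + 7b + c = -524/3
Solving the system yields a = -4, b = 3, c = 1/3.
So p(s) = -4s^2 + 3s + 1/3.
The coefficient of s is 3.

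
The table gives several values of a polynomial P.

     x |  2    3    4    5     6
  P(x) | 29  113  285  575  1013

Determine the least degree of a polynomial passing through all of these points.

3

Forward differences of the values at x = 2, 3, 4, 5, 6:
  P  : 29  113  285  575  1013
  Δ  : 84  172  290  438
  Δ^2: 88  118  148
  Δ^3: 30  30
  Δ^4: 0
The third differences are constant (30) and nonzero, while all higher differences vanish, so the minimal degree is 3.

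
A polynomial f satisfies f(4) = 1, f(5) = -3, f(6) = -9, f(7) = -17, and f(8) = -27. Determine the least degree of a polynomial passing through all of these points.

2

Forward differences of the values at s = 4, 5, 6, 7, 8:
  f  : 1  -3  -9  -17  -27
  Δ  : -4  -6  -8  -10
  Δ^2: -2  -2  -2
  Δ^3: 0  0
  Δ^4: 0
The second differences are constant (-2) and nonzero, while all higher differences vanish, so the minimal degree is 2.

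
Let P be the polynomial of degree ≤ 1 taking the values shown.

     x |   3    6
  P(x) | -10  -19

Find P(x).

Write P(x) = ax + b. Substituting each data point gives a linear system:
  3a + b = -10
  6a + b = -19
Solving the system yields a = -3, b = -1.
So P(x) = -3x - 1.
Check: P(3) = -10. ✓

P(x) = -3x - 1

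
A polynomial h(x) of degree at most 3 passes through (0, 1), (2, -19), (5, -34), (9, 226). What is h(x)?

Write h(x) = ax^3 + bx^2 + cx + d. Substituting each data point gives a linear system:
  d = 1
  8a + 4b + 2c + d = -19
  125a + 25b + 5c + d = -34
  729a + 81b + 9c + d = 226
Solving the system yields a = 1, b = -6, c = -2, d = 1.
So h(x) = x³ - 6x² - 2x + 1.
Check: h(2) = -19. ✓

h(x) = x^3 - 6x^2 - 2x + 1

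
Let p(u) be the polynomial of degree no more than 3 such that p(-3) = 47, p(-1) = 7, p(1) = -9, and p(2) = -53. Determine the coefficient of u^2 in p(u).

Write p(u) = au^3 + bu^2 + cu + d. Substituting each data point gives a linear system:
  -27a + 9b - 3c + d = 47
  -a + b - c + d = 7
  a + b + c + d = -9
  8a + 4b + 2c + d = -53
Solving the system yields a = -3, b = -6, c = -5, d = 5.
So p(u) = -3u^3 - 6u^2 - 5u + 5.
The coefficient of u^2 is -6.

-6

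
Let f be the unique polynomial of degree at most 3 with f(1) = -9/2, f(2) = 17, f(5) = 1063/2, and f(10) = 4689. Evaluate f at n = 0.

Using the Lagrange interpolation formula with nodes 1, 2, 5, 10:
  L_0(n) = (n - 2)(n - 5)(n - 10) / -36
  L_1(n) = (n - 1)(n - 5)(n - 10) / 24
  L_2(n) = (n - 1)(n - 2)(n - 10) / -60
  L_3(n) = (n - 1)(n - 2)(n - 5) / 360
Then f(n) = -9/2·L_0(n) + 17·L_1(n) + 1063/2·L_2(n) + 4689·L_3(n).
Expanding and collecting terms gives f(n) = 5n^3 - (5/2)n^2 - 6n - 1.
Evaluating at n = 0: f(0) = -1.

-1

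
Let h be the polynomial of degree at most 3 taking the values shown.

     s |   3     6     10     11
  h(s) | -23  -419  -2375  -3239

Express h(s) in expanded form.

h(s) = -3s^3 + 6s^2 + 3s - 5

Write h(s) = as^3 + bs^2 + cs + d. Substituting each data point gives a linear system:
  27a + 9b + 3c + d = -23
  216a + 36b + 6c + d = -419
  1000a + 100b + 10c + d = -2375
  1331a + 121b + 11c + d = -3239
Solving the system yields a = -3, b = 6, c = 3, d = -5.
So h(s) = -3s^3 + 6s^2 + 3s - 5.
Check: h(3) = -23. ✓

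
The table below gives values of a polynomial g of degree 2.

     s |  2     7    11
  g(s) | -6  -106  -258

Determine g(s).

g(s) = -2s^2 - 2s + 6

Write g(s) = as^2 + bs + c. Substituting each data point gives a linear system:
  4a + 2b + c = -6
  49a + 7b + c = -106
  121a + 11b + c = -258
Solving the system yields a = -2, b = -2, c = 6.
So g(s) = -2s^2 - 2s + 6.
Check: g(11) = -258. ✓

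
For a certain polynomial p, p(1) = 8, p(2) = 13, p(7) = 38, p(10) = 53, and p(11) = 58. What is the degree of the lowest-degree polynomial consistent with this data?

Divided differences on the nodes 1, 2, 7, 10, 11:
  order 0: 8  13  38  53  58
  order 1: 5  5  5  5
  order 2: 0  0  0
  order 3: 0  0
  order 4: 0
The order-1 divided differences are all 5 (nonzero) and every higher order vanishes, so the data lies on a polynomial of degree exactly 1.

1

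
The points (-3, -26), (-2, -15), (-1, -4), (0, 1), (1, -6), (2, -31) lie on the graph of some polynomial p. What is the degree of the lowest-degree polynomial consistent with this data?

Forward differences of the values at x = -3, -2, -1, 0, 1, 2:
  p  : -26  -15  -4  1  -6  -31
  Δ  : 11  11  5  -7  -25
  Δ^2: 0  -6  -12  -18
  Δ^3: -6  -6  -6
  Δ^4: 0  0
  Δ^5: 0
The third differences are constant (-6) and nonzero, while all higher differences vanish, so the minimal degree is 3.

3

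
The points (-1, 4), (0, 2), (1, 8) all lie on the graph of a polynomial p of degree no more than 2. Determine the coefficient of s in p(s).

2

Write p(s) = as^2 + bs + c. Substituting each data point gives a linear system:
  a - b + c = 4
  c = 2
  a + b + c = 8
Solving the system yields a = 4, b = 2, c = 2.
So p(s) = 4s² + 2s + 2.
The coefficient of s is 2.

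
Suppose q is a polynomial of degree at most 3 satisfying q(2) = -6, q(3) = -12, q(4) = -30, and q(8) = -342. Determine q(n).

q(n) = -n^3 + 3n^2 - 2n - 6

Write q(n) = an^3 + bn^2 + cn + d. Substituting each data point gives a linear system:
  8a + 4b + 2c + d = -6
  27a + 9b + 3c + d = -12
  64a + 16b + 4c + d = -30
  512a + 64b + 8c + d = -342
Solving the system yields a = -1, b = 3, c = -2, d = -6.
So q(n) = -n^3 + 3n^2 - 2n - 6.
Check: q(8) = -342. ✓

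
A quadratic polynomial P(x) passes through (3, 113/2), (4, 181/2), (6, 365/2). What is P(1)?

Write P(x) = ax^2 + bx + c. Substituting each data point gives a linear system:
  9a + 3b + c = 113/2
  16a + 4b + c = 181/2
  36a + 6b + c = 365/2
Solving the system yields a = 4, b = 6, c = 5/2.
So P(x) = 4x^2 + 6x + 5/2.
Then P(1) = 25/2.

25/2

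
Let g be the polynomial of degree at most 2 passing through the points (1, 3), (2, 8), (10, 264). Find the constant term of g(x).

Write g(x) = ax^2 + bx + c. Substituting each data point gives a linear system:
  a + b + c = 3
  4a + 2b + c = 8
  100a + 10b + c = 264
Solving the system yields a = 3, b = -4, c = 4.
So g(x) = 3x^2 - 4x + 4.
The constant term is 4.

4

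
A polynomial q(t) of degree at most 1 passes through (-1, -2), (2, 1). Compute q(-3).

Using the Lagrange interpolation formula with nodes -1, 2:
  L_0(t) = (t - 2) / -3
  L_1(t) = (t + 1) / 3
Then q(t) = -2·L_0(t) + 1·L_1(t).
Expanding and collecting terms gives q(t) = t - 1.
Evaluating at t = -3: q(-3) = -4.

-4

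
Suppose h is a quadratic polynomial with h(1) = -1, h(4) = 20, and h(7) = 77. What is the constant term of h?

0

Write h(n) = an^2 + bn + c. Substituting each data point gives a linear system:
  a + b + c = -1
  16a + 4b + c = 20
  49a + 7b + c = 77
Solving the system yields a = 2, b = -3, c = 0.
So h(n) = 2n^2 - 3n.
The constant term is 0.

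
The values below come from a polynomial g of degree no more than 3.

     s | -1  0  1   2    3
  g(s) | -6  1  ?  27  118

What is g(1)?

On equispaced nodes a degree-3 polynomial has vanishing fourth forward difference, so
  g(-1) - 4·g(0) + 6·g(1) - 4·g(2) + g(3) = 0.
Substituting the known values and solving for g(1):
  6·g(1) = 0
  g(1) = 0.

0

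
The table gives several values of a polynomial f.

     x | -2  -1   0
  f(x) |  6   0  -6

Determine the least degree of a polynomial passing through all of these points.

Forward differences of the values at x = -2, -1, 0:
  f  : 6  0  -6
  Δ  : -6  -6
  Δ^2: 0
The first differences are constant (-6) and nonzero, while all higher differences vanish, so the minimal degree is 1.

1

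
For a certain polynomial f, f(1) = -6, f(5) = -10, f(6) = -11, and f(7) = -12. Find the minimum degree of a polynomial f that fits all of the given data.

Divided differences on the nodes 1, 5, 6, 7:
  order 0: -6  -10  -11  -12
  order 1: -1  -1  -1
  order 2: 0  0
  order 3: 0
The order-1 divided differences are all -1 (nonzero) and every higher order vanishes, so the data lies on a polynomial of degree exactly 1.

1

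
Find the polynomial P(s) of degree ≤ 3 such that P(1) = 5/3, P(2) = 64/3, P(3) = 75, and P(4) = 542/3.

P(s) = 3s^3 - s^2 + (5/3)s - 2

Write P(s) = as^3 + bs^2 + cs + d. Substituting each data point gives a linear system:
  a + b + c + d = 5/3
  8a + 4b + 2c + d = 64/3
  27a + 9b + 3c + d = 75
  64a + 16b + 4c + d = 542/3
Solving the system yields a = 3, b = -1, c = 5/3, d = -2.
So P(s) = 3s³ - s² + (5/3)s - 2.
Check: P(3) = 75. ✓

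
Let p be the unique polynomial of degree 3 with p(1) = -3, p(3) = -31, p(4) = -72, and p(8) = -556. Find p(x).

p(x) = -x^3 - x^2 + 3x - 4

Write p(x) = ax^3 + bx^2 + cx + d. Substituting each data point gives a linear system:
  a + b + c + d = -3
  27a + 9b + 3c + d = -31
  64a + 16b + 4c + d = -72
  512a + 64b + 8c + d = -556
Solving the system yields a = -1, b = -1, c = 3, d = -4.
So p(x) = -x^3 - x^2 + 3x - 4.
Check: p(3) = -31. ✓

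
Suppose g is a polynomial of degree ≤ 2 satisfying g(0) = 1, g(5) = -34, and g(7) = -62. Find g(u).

g(u) = -u^2 - 2u + 1

Write g(u) = au^2 + bu + c. Substituting each data point gives a linear system:
  c = 1
  25a + 5b + c = -34
  49a + 7b + c = -62
Solving the system yields a = -1, b = -2, c = 1.
So g(u) = -u² - 2u + 1.
Check: g(7) = -62. ✓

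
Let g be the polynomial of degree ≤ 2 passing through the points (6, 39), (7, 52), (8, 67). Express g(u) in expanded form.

g(u) = u^2 + 3

Write g(u) = au^2 + bu + c. Substituting each data point gives a linear system:
  36a + 6b + c = 39
  49a + 7b + c = 52
  64a + 8b + c = 67
Solving the system yields a = 1, b = 0, c = 3.
So g(u) = u² + 3.
Check: g(7) = 52. ✓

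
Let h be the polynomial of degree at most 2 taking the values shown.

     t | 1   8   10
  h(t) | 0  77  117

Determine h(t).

h(t) = t^2 + 2t - 3

Write h(t) = at^2 + bt + c. Substituting each data point gives a linear system:
  a + b + c = 0
  64a + 8b + c = 77
  100a + 10b + c = 117
Solving the system yields a = 1, b = 2, c = -3.
So h(t) = t² + 2t - 3.
Check: h(10) = 117. ✓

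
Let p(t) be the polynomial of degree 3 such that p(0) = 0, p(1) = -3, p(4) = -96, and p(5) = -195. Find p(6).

Using the Lagrange interpolation formula with nodes 0, 1, 4, 5:
  L_0(t) = (t - 1)(t - 4)(t - 5) / -20
  L_1(t) = t(t - 4)(t - 5) / 12
  L_2(t) = t(t - 1)(t - 5) / -12
  L_3(t) = t(t - 1)(t - 4) / 20
Then p(t) = 0·L_0(t) - 3·L_1(t) - 96·L_2(t) - 195·L_3(t).
Expanding and collecting terms gives p(t) = -2t³ + 3t² - 4t.
Evaluating at t = 6: p(6) = -348.

-348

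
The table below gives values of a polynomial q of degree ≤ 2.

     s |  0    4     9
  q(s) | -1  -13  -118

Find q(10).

Write q(s) = as^2 + bs + c. Substituting each data point gives a linear system:
  c = -1
  16a + 4b + c = -13
  81a + 9b + c = -118
Solving the system yields a = -2, b = 5, c = -1.
So q(s) = -2s^2 + 5s - 1.
Then q(10) = -151.

-151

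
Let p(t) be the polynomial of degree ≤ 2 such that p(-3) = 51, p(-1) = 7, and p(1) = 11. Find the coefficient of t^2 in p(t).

6

Write p(t) = at^2 + bt + c. Substituting each data point gives a linear system:
  9a - 3b + c = 51
  a - b + c = 7
  a + b + c = 11
Solving the system yields a = 6, b = 2, c = 3.
So p(t) = 6t² + 2t + 3.
The leading coefficient is 6.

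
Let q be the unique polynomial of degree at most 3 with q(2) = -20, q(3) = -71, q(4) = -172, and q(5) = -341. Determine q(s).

Write q(s) = as^3 + bs^2 + cs + d. Substituting each data point gives a linear system:
  8a + 4b + 2c + d = -20
  27a + 9b + 3c + d = -71
  64a + 16b + 4c + d = -172
  125a + 25b + 5c + d = -341
Solving the system yields a = -3, b = 2, c = -4, d = 4.
So q(s) = -3s^3 + 2s^2 - 4s + 4.
Check: q(3) = -71. ✓

q(s) = -3s^3 + 2s^2 - 4s + 4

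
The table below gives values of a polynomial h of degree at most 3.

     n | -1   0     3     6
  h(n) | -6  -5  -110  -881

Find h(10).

-4065

Write h(n) = an^3 + bn^2 + cn + d. Substituting each data point gives a linear system:
  -a + b - c + d = -6
  d = -5
  27a + 9b + 3c + d = -110
  216a + 36b + 6c + d = -881
Solving the system yields a = -4, b = -1, c = 4, d = -5.
So h(n) = -4n^3 - n^2 + 4n - 5.
Then h(10) = -4065.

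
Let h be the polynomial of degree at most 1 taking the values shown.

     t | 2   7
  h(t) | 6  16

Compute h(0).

2

Write h(t) = at + b. Substituting each data point gives a linear system:
  2a + b = 6
  7a + b = 16
Solving the system yields a = 2, b = 2.
So h(t) = 2t + 2.
Then h(0) = 2.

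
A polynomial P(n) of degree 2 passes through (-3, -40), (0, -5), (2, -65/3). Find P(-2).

Write P(n) = an^2 + bn + c. Substituting each data point gives a linear system:
  9a - 3b + c = -40
  c = -5
  4a + 2b + c = -65/3
Solving the system yields a = -4, b = -1/3, c = -5.
So P(n) = -4n² - (1/3)n - 5.
Then P(-2) = -61/3.

-61/3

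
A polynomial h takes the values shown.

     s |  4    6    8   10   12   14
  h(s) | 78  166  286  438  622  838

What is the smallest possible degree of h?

2

Forward differences of the values at s = 4, 6, 8, 10, 12, 14:
  h  : 78  166  286  438  622  838
  Δ  : 88  120  152  184  216
  Δ^2: 32  32  32  32
  Δ^3: 0  0  0
  Δ^4: 0  0
  Δ^5: 0
The second differences are constant (32) and nonzero, while all higher differences vanish, so the minimal degree is 2.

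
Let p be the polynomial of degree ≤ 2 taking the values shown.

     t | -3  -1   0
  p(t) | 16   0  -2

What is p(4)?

Using the Lagrange interpolation formula with nodes -3, -1, 0:
  L_0(t) = (t + 1)t / 6
  L_1(t) = (t + 3)t / -2
  L_2(t) = (t + 3)(t + 1) / 3
Then p(t) = 16·L_0(t) + 0·L_1(t) - 2·L_2(t).
Expanding and collecting terms gives p(t) = 2t^2 - 2.
Evaluating at t = 4: p(4) = 30.

30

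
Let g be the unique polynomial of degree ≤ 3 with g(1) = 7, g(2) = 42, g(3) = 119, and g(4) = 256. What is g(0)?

Write g(u) = au^3 + bu^2 + cu + d. Substituting each data point gives a linear system:
  a + b + c + d = 7
  8a + 4b + 2c + d = 42
  27a + 9b + 3c + d = 119
  64a + 16b + 4c + d = 256
Solving the system yields a = 3, b = 3, c = 5, d = -4.
So g(u) = 3u^3 + 3u^2 + 5u - 4.
Then g(0) = -4.

-4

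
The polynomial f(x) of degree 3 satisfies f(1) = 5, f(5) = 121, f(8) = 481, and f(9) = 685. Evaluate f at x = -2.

-19

Using the Lagrange interpolation formula with nodes 1, 5, 8, 9:
  L_0(x) = (x - 5)(x - 8)(x - 9) / -224
  L_1(x) = (x - 1)(x - 8)(x - 9) / 48
  L_2(x) = (x - 1)(x - 5)(x - 9) / -21
  L_3(x) = (x - 1)(x - 5)(x - 8) / 32
Then f(x) = 5·L_0(x) + 121·L_1(x) + 481·L_2(x) + 685·L_3(x).
Expanding and collecting terms gives f(x) = x^3 - x^2 + 4x + 1.
Evaluating at x = -2: f(-2) = -19.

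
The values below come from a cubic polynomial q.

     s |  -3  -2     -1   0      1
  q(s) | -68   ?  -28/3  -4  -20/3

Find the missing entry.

-86/3

On equispaced nodes a degree-3 polynomial has vanishing fourth forward difference, so
  q(-3) - 4·q(-2) + 6·q(-1) - 4·q(0) + q(1) = 0.
Substituting the known values and solving for q(-2):
  -4·q(-2) = 344/3
  q(-2) = -86/3.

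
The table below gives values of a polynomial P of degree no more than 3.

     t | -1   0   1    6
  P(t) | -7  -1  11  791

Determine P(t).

P(t) = 3t^3 + 3t^2 + 6t - 1

Using the Lagrange interpolation formula with nodes -1, 0, 1, 6:
  L_0(t) = t(t - 1)(t - 6) / -14
  L_1(t) = (t + 1)(t - 1)(t - 6) / 6
  L_2(t) = (t + 1)t(t - 6) / -10
  L_3(t) = (t + 1)t(t - 1) / 210
Then P(t) = -7·L_0(t) - 1·L_1(t) + 11·L_2(t) + 791·L_3(t).
Expanding and collecting terms gives P(t) = 3t³ + 3t² + 6t - 1.
Check: P(0) = -1. ✓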